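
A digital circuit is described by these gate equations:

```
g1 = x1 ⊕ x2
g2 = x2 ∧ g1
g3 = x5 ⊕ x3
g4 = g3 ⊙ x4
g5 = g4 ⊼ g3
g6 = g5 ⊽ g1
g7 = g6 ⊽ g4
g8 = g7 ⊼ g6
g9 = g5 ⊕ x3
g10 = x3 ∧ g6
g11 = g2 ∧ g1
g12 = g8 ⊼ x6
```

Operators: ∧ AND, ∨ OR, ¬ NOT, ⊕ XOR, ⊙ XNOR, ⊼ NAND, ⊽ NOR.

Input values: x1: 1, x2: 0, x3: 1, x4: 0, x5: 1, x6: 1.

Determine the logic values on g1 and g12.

g1 = x1 XOR x2 = 1 XOR 0 = 1
g3 = x5 XOR x3 = 1 XOR 1 = 0
g4 = g3 XNOR x4 = 0 XNOR 0 = 1
g5 = g4 NAND g3 = 1 NAND 0 = 1
g6 = g5 NOR g1 = 1 NOR 1 = 0
g7 = g6 NOR g4 = 0 NOR 1 = 0
g8 = g7 NAND g6 = 0 NAND 0 = 1
g12 = g8 NAND x6 = 1 NAND 1 = 0

g1 = 1, g12 = 0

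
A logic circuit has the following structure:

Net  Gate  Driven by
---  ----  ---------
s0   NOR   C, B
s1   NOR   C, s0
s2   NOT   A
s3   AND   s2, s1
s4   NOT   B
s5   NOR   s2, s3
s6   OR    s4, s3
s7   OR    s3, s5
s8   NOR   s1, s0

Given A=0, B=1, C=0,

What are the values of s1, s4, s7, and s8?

s0 = C NOR B = 0 NOR 1 = 0
s1 = C NOR s0 = 0 NOR 0 = 1
s2 = NOT A = NOT 0 = 1
s3 = s2 AND s1 = 1 AND 1 = 1
s4 = NOT B = NOT 1 = 0
s5 = s2 NOR s3 = 1 NOR 1 = 0
s7 = s3 OR s5 = 1 OR 0 = 1
s8 = s1 NOR s0 = 1 NOR 0 = 0

s1 = 1; s4 = 0; s7 = 1; s8 = 0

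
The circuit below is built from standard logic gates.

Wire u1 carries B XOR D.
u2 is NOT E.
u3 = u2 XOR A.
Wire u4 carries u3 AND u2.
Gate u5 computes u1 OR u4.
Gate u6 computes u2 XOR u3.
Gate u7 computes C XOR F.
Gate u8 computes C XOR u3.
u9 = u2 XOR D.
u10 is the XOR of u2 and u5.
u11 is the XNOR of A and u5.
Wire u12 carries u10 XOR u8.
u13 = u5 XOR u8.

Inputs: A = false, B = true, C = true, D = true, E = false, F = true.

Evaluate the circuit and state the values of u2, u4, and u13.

u1 = B XOR D = true XOR true = false
u2 = NOT E = NOT false = true
u3 = u2 XOR A = true XOR false = true
u4 = u3 AND u2 = true AND true = true
u5 = u1 OR u4 = false OR true = true
u8 = C XOR u3 = true XOR true = false
u13 = u5 XOR u8 = true XOR false = true

u2 = true, u4 = true, u13 = true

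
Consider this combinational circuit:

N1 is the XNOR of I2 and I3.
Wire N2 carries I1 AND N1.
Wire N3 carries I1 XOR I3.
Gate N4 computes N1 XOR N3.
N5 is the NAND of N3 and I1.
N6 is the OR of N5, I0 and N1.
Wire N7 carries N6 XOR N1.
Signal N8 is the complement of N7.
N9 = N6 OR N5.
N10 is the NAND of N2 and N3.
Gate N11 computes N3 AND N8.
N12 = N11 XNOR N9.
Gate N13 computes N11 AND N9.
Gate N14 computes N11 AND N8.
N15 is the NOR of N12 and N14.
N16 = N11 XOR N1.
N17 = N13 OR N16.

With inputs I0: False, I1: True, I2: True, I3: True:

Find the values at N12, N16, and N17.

N1 = I2 XNOR I3 = True XNOR True = True
N3 = I1 XOR I3 = True XOR True = False
N5 = N3 NAND I1 = False NAND True = True
N6 = N5 OR I0 OR N1 = True OR False OR True = True
N7 = N6 XOR N1 = True XOR True = False
N8 = NOT N7 = NOT False = True
N9 = N6 OR N5 = True OR True = True
N11 = N3 AND N8 = False AND True = False
N12 = N11 XNOR N9 = False XNOR True = False
N13 = N11 AND N9 = False AND True = False
N16 = N11 XOR N1 = False XOR True = True
N17 = N13 OR N16 = False OR True = True

N12 = False, N16 = True, N17 = True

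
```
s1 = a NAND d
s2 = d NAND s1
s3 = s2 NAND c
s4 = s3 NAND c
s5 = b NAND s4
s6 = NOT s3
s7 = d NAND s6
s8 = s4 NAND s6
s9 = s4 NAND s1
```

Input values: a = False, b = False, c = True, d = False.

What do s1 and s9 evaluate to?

s1 = a NAND d = False NAND False = True
s2 = d NAND s1 = False NAND True = True
s3 = s2 NAND c = True NAND True = False
s4 = s3 NAND c = False NAND True = True
s9 = s4 NAND s1 = True NAND True = False

s1 = True; s9 = False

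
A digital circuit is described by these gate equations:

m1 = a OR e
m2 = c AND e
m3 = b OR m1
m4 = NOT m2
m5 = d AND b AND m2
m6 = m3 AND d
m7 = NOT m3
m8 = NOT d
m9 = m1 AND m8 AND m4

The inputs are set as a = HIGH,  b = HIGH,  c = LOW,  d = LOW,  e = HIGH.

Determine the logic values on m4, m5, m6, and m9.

m4 = HIGH  m5 = LOW  m6 = LOW  m9 = HIGH

m1 = a OR e = HIGH OR HIGH = HIGH
m2 = c AND e = LOW AND HIGH = LOW
m3 = b OR m1 = HIGH OR HIGH = HIGH
m4 = NOT m2 = NOT LOW = HIGH
m5 = d AND b AND m2 = LOW AND HIGH AND LOW = LOW
m6 = m3 AND d = HIGH AND LOW = LOW
m8 = NOT d = NOT LOW = HIGH
m9 = m1 AND m8 AND m4 = HIGH AND HIGH AND HIGH = HIGH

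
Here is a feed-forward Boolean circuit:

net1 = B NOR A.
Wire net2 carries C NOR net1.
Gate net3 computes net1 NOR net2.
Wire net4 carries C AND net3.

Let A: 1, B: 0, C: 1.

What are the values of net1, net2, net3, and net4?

net1 = 0, net2 = 0, net3 = 1, net4 = 1

net1 = B NOR A = 0 NOR 1 = 0
net2 = C NOR net1 = 1 NOR 0 = 0
net3 = net1 NOR net2 = 0 NOR 0 = 1
net4 = C AND net3 = 1 AND 1 = 1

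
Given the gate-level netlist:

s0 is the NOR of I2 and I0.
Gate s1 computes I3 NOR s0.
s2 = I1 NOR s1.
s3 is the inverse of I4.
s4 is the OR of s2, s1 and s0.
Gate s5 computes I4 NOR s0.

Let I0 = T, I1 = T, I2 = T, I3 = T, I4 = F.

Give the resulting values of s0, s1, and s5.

s0 = I2 NOR I0 = T NOR T = F
s1 = I3 NOR s0 = T NOR F = F
s5 = I4 NOR s0 = F NOR F = T

s0 = F  s1 = F  s5 = T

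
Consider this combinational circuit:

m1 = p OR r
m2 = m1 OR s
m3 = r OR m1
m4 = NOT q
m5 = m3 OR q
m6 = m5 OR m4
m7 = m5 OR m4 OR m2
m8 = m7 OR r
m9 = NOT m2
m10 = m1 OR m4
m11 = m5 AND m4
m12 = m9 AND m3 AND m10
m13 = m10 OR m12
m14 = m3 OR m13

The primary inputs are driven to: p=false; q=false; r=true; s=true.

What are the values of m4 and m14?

m4 = true, m14 = true

m1 = p OR r = false OR true = true
m2 = m1 OR s = true OR true = true
m3 = r OR m1 = true OR true = true
m4 = NOT q = NOT false = true
m9 = NOT m2 = NOT true = false
m10 = m1 OR m4 = true OR true = true
m12 = m9 AND m3 AND m10 = false AND true AND true = false
m13 = m10 OR m12 = true OR false = true
m14 = m3 OR m13 = true OR true = true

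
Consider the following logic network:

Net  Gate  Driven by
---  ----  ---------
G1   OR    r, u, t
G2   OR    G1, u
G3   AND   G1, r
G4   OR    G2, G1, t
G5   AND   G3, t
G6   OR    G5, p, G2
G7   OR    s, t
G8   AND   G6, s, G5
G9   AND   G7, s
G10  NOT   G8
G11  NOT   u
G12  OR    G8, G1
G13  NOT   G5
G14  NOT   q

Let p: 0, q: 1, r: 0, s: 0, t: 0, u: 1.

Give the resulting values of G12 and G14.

G12 = 1, G14 = 0

G1 = r OR u OR t = 0 OR 1 OR 0 = 1
G2 = G1 OR u = 1 OR 1 = 1
G3 = G1 AND r = 1 AND 0 = 0
G5 = G3 AND t = 0 AND 0 = 0
G6 = G5 OR p OR G2 = 0 OR 0 OR 1 = 1
G8 = G6 AND s AND G5 = 1 AND 0 AND 0 = 0
G12 = G8 OR G1 = 0 OR 1 = 1
G14 = NOT q = NOT 1 = 0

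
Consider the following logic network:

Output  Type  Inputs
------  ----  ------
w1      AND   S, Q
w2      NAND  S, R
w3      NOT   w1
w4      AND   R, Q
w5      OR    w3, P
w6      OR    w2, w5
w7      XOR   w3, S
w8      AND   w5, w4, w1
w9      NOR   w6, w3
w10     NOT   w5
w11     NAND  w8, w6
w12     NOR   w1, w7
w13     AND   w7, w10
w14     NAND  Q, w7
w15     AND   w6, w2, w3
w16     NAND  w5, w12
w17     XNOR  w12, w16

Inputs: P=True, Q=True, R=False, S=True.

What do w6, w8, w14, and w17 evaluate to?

w1 = S AND Q = True AND True = True
w2 = S NAND R = True NAND False = True
w3 = NOT w1 = NOT True = False
w4 = R AND Q = False AND True = False
w5 = w3 OR P = False OR True = True
w6 = w2 OR w5 = True OR True = True
w7 = w3 XOR S = False XOR True = True
w8 = w5 AND w4 AND w1 = True AND False AND True = False
w12 = w1 NOR w7 = True NOR True = False
w14 = Q NAND w7 = True NAND True = False
w16 = w5 NAND w12 = True NAND False = True
w17 = w12 XNOR w16 = False XNOR True = False

w6 = True, w8 = False, w14 = False, w17 = False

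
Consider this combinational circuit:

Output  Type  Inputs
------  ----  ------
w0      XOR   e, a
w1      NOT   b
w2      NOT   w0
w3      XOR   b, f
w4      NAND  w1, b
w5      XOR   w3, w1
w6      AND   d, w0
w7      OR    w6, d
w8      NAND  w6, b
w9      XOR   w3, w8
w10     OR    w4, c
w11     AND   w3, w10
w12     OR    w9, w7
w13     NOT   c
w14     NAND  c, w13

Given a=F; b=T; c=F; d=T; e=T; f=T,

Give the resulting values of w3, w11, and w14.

w1 = NOT b = NOT T = F
w3 = b XOR f = T XOR T = F
w4 = w1 NAND b = F NAND T = T
w10 = w4 OR c = T OR F = T
w11 = w3 AND w10 = F AND T = F
w13 = NOT c = NOT F = T
w14 = c NAND w13 = F NAND T = T

w3 = F, w11 = F, w14 = T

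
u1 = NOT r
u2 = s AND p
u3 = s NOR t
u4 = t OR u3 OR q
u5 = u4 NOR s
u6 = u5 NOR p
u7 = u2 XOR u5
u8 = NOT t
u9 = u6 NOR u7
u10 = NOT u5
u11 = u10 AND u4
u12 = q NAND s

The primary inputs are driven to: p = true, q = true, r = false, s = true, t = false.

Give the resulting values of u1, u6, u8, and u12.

u1 = NOT r = NOT false = true
u3 = s NOR t = true NOR false = false
u4 = t OR u3 OR q = false OR false OR true = true
u5 = u4 NOR s = true NOR true = false
u6 = u5 NOR p = false NOR true = false
u8 = NOT t = NOT false = true
u12 = q NAND s = true NAND true = false

u1 = true; u6 = false; u8 = true; u12 = false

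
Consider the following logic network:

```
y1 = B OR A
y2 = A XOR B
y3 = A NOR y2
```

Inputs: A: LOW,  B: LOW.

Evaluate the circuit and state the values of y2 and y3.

y2 = LOW, y3 = HIGH

y2 = A XOR B = LOW XOR LOW = LOW
y3 = A NOR y2 = LOW NOR LOW = HIGH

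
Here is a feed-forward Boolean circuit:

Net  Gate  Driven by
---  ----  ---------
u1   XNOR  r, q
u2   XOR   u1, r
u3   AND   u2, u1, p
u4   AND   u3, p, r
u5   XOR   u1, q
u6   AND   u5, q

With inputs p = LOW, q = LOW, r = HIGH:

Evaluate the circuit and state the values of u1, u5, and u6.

u1 = r XNOR q = HIGH XNOR LOW = LOW
u5 = u1 XOR q = LOW XOR LOW = LOW
u6 = u5 AND q = LOW AND LOW = LOW

u1 = LOW  u5 = LOW  u6 = LOW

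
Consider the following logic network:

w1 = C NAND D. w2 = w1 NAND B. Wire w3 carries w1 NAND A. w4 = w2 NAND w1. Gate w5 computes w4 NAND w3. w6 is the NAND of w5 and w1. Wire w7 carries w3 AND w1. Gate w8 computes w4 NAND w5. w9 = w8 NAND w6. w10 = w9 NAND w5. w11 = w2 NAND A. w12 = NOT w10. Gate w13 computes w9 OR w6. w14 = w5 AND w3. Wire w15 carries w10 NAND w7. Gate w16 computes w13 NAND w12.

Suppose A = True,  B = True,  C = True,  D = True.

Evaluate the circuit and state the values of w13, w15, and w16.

w13 = True; w15 = True; w16 = True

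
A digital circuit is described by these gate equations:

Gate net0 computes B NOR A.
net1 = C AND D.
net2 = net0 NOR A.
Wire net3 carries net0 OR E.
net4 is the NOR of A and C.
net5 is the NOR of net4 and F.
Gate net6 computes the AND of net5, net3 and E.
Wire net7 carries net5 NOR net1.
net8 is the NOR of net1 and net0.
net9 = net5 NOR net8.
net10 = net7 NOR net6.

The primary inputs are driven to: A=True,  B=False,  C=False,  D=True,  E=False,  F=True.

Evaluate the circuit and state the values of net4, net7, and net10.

net4 = False  net7 = True  net10 = False

net0 = B NOR A = False NOR True = False
net1 = C AND D = False AND True = False
net3 = net0 OR E = False OR False = False
net4 = A NOR C = True NOR False = False
net5 = net4 NOR F = False NOR True = False
net6 = net5 AND net3 AND E = False AND False AND False = False
net7 = net5 NOR net1 = False NOR False = True
net10 = net7 NOR net6 = True NOR False = False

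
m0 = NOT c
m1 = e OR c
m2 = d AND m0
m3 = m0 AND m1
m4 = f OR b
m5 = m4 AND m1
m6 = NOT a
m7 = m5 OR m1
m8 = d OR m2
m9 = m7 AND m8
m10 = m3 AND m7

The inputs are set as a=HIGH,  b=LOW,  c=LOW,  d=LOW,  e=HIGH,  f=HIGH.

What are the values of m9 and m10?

m9 = LOW  m10 = HIGH

m0 = NOT c = NOT LOW = HIGH
m1 = e OR c = HIGH OR LOW = HIGH
m2 = d AND m0 = LOW AND HIGH = LOW
m3 = m0 AND m1 = HIGH AND HIGH = HIGH
m4 = f OR b = HIGH OR LOW = HIGH
m5 = m4 AND m1 = HIGH AND HIGH = HIGH
m7 = m5 OR m1 = HIGH OR HIGH = HIGH
m8 = d OR m2 = LOW OR LOW = LOW
m9 = m7 AND m8 = HIGH AND LOW = LOW
m10 = m3 AND m7 = HIGH AND HIGH = HIGH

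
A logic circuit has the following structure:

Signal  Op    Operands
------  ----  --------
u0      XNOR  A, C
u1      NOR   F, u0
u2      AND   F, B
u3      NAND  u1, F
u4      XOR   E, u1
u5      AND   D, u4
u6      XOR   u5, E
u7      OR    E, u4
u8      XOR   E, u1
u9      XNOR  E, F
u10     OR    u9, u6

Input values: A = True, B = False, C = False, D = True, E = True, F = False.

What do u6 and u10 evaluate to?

u6 = True; u10 = True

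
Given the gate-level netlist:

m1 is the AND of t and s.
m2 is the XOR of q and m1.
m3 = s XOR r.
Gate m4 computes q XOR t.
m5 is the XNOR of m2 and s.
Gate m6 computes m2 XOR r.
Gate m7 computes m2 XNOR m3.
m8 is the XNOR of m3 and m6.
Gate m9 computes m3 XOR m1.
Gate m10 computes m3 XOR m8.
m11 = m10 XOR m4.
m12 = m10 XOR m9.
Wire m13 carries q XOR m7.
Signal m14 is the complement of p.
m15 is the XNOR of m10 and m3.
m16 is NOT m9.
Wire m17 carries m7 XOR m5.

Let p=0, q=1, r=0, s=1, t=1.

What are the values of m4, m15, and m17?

m4 = 0, m15 = 1, m17 = 0

m1 = t AND s = 1 AND 1 = 1
m2 = q XOR m1 = 1 XOR 1 = 0
m3 = s XOR r = 1 XOR 0 = 1
m4 = q XOR t = 1 XOR 1 = 0
m5 = m2 XNOR s = 0 XNOR 1 = 0
m6 = m2 XOR r = 0 XOR 0 = 0
m7 = m2 XNOR m3 = 0 XNOR 1 = 0
m8 = m3 XNOR m6 = 1 XNOR 0 = 0
m10 = m3 XOR m8 = 1 XOR 0 = 1
m15 = m10 XNOR m3 = 1 XNOR 1 = 1
m17 = m7 XOR m5 = 0 XOR 0 = 0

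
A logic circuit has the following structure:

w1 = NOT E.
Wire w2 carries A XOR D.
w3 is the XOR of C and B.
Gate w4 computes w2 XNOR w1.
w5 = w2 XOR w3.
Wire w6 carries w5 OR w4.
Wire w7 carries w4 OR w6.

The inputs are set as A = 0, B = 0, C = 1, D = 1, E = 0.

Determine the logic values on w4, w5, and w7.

w1 = NOT E = NOT 0 = 1
w2 = A XOR D = 0 XOR 1 = 1
w3 = C XOR B = 1 XOR 0 = 1
w4 = w2 XNOR w1 = 1 XNOR 1 = 1
w5 = w2 XOR w3 = 1 XOR 1 = 0
w6 = w5 OR w4 = 0 OR 1 = 1
w7 = w4 OR w6 = 1 OR 1 = 1

w4 = 1; w5 = 0; w7 = 1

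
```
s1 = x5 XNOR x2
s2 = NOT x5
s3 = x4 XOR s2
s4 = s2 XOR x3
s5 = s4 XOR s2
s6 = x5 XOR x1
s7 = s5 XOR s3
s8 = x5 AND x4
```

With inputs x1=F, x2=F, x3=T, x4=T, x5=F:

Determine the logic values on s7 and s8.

s7 = T; s8 = F

s2 = NOT x5 = NOT F = T
s3 = x4 XOR s2 = T XOR T = F
s4 = s2 XOR x3 = T XOR T = F
s5 = s4 XOR s2 = F XOR T = T
s7 = s5 XOR s3 = T XOR F = T
s8 = x5 AND x4 = F AND T = F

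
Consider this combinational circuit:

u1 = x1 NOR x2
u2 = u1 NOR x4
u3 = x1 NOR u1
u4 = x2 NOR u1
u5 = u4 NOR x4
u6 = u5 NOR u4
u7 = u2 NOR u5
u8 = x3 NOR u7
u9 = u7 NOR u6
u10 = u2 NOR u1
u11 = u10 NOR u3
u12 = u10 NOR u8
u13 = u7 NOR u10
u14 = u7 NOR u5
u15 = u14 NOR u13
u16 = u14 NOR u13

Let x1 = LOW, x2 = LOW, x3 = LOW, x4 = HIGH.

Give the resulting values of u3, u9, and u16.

u3 = LOW; u9 = LOW; u16 = HIGH

u1 = x1 NOR x2 = LOW NOR LOW = HIGH
u2 = u1 NOR x4 = HIGH NOR HIGH = LOW
u3 = x1 NOR u1 = LOW NOR HIGH = LOW
u4 = x2 NOR u1 = LOW NOR HIGH = LOW
u5 = u4 NOR x4 = LOW NOR HIGH = LOW
u6 = u5 NOR u4 = LOW NOR LOW = HIGH
u7 = u2 NOR u5 = LOW NOR LOW = HIGH
u9 = u7 NOR u6 = HIGH NOR HIGH = LOW
u10 = u2 NOR u1 = LOW NOR HIGH = LOW
u13 = u7 NOR u10 = HIGH NOR LOW = LOW
u14 = u7 NOR u5 = HIGH NOR LOW = LOW
u16 = u14 NOR u13 = LOW NOR LOW = HIGH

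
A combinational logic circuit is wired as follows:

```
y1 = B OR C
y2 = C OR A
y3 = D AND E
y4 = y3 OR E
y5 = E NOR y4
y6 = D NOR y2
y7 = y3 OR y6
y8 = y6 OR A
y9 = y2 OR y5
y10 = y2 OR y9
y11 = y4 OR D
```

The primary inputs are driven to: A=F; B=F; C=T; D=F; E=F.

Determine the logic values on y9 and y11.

y9 = T  y11 = F

y2 = C OR A = T OR F = T
y3 = D AND E = F AND F = F
y4 = y3 OR E = F OR F = F
y5 = E NOR y4 = F NOR F = T
y9 = y2 OR y5 = T OR T = T
y11 = y4 OR D = F OR F = F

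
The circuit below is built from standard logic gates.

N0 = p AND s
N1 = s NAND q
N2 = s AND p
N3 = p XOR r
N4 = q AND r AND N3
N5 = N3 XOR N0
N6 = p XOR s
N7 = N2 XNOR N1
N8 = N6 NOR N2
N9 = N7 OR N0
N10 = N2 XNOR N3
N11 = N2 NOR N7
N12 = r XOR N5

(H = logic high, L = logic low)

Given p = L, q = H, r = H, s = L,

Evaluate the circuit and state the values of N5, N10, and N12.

N0 = p AND s = L AND L = L
N2 = s AND p = L AND L = L
N3 = p XOR r = L XOR H = H
N5 = N3 XOR N0 = H XOR L = H
N10 = N2 XNOR N3 = L XNOR H = L
N12 = r XOR N5 = H XOR H = L

N5 = H, N10 = L, N12 = L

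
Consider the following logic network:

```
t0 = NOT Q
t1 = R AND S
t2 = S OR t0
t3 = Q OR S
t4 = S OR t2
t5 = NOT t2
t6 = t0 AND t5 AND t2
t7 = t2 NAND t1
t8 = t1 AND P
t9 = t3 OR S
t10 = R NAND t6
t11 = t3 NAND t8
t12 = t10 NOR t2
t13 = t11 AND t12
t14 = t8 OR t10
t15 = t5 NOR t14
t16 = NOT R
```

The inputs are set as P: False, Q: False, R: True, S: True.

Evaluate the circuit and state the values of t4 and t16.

t4 = True; t16 = False

t0 = NOT Q = NOT False = True
t2 = S OR t0 = True OR True = True
t4 = S OR t2 = True OR True = True
t16 = NOT R = NOT True = False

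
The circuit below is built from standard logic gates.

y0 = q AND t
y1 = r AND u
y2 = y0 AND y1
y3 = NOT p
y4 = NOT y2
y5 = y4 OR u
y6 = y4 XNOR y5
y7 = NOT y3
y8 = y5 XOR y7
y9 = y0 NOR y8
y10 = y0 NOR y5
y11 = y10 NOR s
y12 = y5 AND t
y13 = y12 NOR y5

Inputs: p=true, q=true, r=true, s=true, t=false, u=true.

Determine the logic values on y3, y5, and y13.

y0 = q AND t = true AND false = false
y1 = r AND u = true AND true = true
y2 = y0 AND y1 = false AND true = false
y3 = NOT p = NOT true = false
y4 = NOT y2 = NOT false = true
y5 = y4 OR u = true OR true = true
y12 = y5 AND t = true AND false = false
y13 = y12 NOR y5 = false NOR true = false

y3 = false, y5 = true, y13 = false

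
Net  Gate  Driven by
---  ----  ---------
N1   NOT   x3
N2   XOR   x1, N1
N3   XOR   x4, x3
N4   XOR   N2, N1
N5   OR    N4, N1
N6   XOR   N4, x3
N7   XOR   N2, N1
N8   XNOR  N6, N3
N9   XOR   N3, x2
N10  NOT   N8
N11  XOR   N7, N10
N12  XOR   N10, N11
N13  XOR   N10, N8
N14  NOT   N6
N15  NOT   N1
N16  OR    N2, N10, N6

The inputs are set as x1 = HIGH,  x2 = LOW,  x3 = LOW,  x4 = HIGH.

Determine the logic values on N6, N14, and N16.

N1 = NOT x3 = NOT LOW = HIGH
N2 = x1 XOR N1 = HIGH XOR HIGH = LOW
N3 = x4 XOR x3 = HIGH XOR LOW = HIGH
N4 = N2 XOR N1 = LOW XOR HIGH = HIGH
N6 = N4 XOR x3 = HIGH XOR LOW = HIGH
N8 = N6 XNOR N3 = HIGH XNOR HIGH = HIGH
N10 = NOT N8 = NOT HIGH = LOW
N14 = NOT N6 = NOT HIGH = LOW
N16 = N2 OR N10 OR N6 = LOW OR LOW OR HIGH = HIGH

N6 = HIGH, N14 = LOW, N16 = HIGH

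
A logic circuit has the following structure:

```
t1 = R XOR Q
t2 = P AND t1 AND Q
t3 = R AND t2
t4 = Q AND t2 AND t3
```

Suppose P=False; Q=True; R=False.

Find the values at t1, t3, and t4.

t1 = True; t3 = False; t4 = False

t1 = R XOR Q = False XOR True = True
t2 = P AND t1 AND Q = False AND True AND True = False
t3 = R AND t2 = False AND False = False
t4 = Q AND t2 AND t3 = True AND False AND False = False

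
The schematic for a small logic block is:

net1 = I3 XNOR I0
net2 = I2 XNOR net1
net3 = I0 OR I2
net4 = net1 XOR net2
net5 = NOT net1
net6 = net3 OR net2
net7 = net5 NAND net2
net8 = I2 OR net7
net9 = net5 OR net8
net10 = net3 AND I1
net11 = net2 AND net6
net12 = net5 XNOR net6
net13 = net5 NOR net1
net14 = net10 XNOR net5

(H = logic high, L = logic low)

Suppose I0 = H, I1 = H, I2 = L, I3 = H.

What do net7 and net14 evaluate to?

net7 = H, net14 = L

net1 = I3 XNOR I0 = H XNOR H = H
net2 = I2 XNOR net1 = L XNOR H = L
net3 = I0 OR I2 = H OR L = H
net5 = NOT net1 = NOT H = L
net7 = net5 NAND net2 = L NAND L = H
net10 = net3 AND I1 = H AND H = H
net14 = net10 XNOR net5 = H XNOR L = L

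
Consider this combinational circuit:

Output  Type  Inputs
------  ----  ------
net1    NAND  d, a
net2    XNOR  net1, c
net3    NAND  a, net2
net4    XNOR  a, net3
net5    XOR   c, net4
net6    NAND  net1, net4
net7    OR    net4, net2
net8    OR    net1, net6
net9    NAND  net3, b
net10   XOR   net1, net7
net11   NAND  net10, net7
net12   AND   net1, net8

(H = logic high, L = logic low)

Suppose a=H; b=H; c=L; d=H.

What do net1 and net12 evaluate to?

net1 = d NAND a = H NAND H = L
net2 = net1 XNOR c = L XNOR L = H
net3 = a NAND net2 = H NAND H = L
net4 = a XNOR net3 = H XNOR L = L
net6 = net1 NAND net4 = L NAND L = H
net8 = net1 OR net6 = L OR H = H
net12 = net1 AND net8 = L AND H = L

net1 = L; net12 = L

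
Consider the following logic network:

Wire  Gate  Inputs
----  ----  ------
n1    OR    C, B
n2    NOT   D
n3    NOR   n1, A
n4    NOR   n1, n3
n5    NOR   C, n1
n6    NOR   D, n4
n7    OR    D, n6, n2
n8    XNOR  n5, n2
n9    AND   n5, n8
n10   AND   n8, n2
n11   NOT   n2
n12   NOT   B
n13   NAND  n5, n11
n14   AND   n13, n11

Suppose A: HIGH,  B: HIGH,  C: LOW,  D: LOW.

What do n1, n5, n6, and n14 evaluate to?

n1 = C OR B = LOW OR HIGH = HIGH
n2 = NOT D = NOT LOW = HIGH
n3 = n1 NOR A = HIGH NOR HIGH = LOW
n4 = n1 NOR n3 = HIGH NOR LOW = LOW
n5 = C NOR n1 = LOW NOR HIGH = LOW
n6 = D NOR n4 = LOW NOR LOW = HIGH
n11 = NOT n2 = NOT HIGH = LOW
n13 = n5 NAND n11 = LOW NAND LOW = HIGH
n14 = n13 AND n11 = HIGH AND LOW = LOW

n1 = HIGH  n5 = LOW  n6 = HIGH  n14 = LOW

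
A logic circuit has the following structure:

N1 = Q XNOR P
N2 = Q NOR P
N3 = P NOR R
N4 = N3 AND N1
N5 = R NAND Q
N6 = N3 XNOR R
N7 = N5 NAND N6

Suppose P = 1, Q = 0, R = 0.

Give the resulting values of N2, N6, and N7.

N2 = 0  N6 = 1  N7 = 0

N2 = Q NOR P = 0 NOR 1 = 0
N3 = P NOR R = 1 NOR 0 = 0
N5 = R NAND Q = 0 NAND 0 = 1
N6 = N3 XNOR R = 0 XNOR 0 = 1
N7 = N5 NAND N6 = 1 NAND 1 = 0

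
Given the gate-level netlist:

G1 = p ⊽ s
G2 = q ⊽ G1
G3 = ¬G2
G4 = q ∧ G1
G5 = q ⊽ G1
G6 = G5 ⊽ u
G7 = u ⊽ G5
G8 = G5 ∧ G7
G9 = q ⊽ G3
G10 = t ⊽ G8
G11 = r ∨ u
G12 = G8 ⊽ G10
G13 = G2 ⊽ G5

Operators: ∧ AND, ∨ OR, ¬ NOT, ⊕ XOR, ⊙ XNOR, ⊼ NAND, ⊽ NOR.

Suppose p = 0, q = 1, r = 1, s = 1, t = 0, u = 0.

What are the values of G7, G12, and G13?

G7 = 1; G12 = 0; G13 = 1

G1 = p NOR s = 0 NOR 1 = 0
G2 = q NOR G1 = 1 NOR 0 = 0
G5 = q NOR G1 = 1 NOR 0 = 0
G7 = u NOR G5 = 0 NOR 0 = 1
G8 = G5 AND G7 = 0 AND 1 = 0
G10 = t NOR G8 = 0 NOR 0 = 1
G12 = G8 NOR G10 = 0 NOR 1 = 0
G13 = G2 NOR G5 = 0 NOR 0 = 1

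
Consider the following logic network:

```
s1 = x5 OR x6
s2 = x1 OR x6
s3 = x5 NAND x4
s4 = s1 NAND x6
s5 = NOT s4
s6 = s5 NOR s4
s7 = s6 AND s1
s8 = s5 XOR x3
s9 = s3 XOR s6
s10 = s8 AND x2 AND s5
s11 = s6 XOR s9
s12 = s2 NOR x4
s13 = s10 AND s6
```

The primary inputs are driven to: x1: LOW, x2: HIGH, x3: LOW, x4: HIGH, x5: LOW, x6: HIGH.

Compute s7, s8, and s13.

s7 = LOW, s8 = HIGH, s13 = LOW

s1 = x5 OR x6 = LOW OR HIGH = HIGH
s4 = s1 NAND x6 = HIGH NAND HIGH = LOW
s5 = NOT s4 = NOT LOW = HIGH
s6 = s5 NOR s4 = HIGH NOR LOW = LOW
s7 = s6 AND s1 = LOW AND HIGH = LOW
s8 = s5 XOR x3 = HIGH XOR LOW = HIGH
s10 = s8 AND x2 AND s5 = HIGH AND HIGH AND HIGH = HIGH
s13 = s10 AND s6 = HIGH AND LOW = LOW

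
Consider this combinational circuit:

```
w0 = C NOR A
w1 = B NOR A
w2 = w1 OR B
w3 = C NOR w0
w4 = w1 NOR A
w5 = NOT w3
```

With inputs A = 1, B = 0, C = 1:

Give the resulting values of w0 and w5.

w0 = C NOR A = 1 NOR 1 = 0
w3 = C NOR w0 = 1 NOR 0 = 0
w5 = NOT w3 = NOT 0 = 1

w0 = 0; w5 = 1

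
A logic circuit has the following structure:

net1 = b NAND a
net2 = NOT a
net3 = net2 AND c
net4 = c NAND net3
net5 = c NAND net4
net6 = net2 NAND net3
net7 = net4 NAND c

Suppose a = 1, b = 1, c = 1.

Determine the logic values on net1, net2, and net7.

net1 = b NAND a = 1 NAND 1 = 0
net2 = NOT a = NOT 1 = 0
net3 = net2 AND c = 0 AND 1 = 0
net4 = c NAND net3 = 1 NAND 0 = 1
net7 = net4 NAND c = 1 NAND 1 = 0

net1 = 0; net2 = 0; net7 = 0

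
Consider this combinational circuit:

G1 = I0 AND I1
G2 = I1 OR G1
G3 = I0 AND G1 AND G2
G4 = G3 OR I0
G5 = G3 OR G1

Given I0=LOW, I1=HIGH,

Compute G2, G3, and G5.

G1 = I0 AND I1 = LOW AND HIGH = LOW
G2 = I1 OR G1 = HIGH OR LOW = HIGH
G3 = I0 AND G1 AND G2 = LOW AND LOW AND HIGH = LOW
G5 = G3 OR G1 = LOW OR LOW = LOW

G2 = HIGH; G3 = LOW; G5 = LOW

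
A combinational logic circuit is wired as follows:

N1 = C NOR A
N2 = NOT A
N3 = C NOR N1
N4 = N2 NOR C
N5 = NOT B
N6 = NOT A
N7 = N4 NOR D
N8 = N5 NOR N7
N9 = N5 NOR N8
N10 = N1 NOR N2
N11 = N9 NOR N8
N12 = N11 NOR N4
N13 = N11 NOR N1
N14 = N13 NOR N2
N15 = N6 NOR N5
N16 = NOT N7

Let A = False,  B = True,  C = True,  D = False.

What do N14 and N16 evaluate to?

N14 = False; N16 = False

N1 = C NOR A = True NOR False = False
N2 = NOT A = NOT False = True
N4 = N2 NOR C = True NOR True = False
N5 = NOT B = NOT True = False
N7 = N4 NOR D = False NOR False = True
N8 = N5 NOR N7 = False NOR True = False
N9 = N5 NOR N8 = False NOR False = True
N11 = N9 NOR N8 = True NOR False = False
N13 = N11 NOR N1 = False NOR False = True
N14 = N13 NOR N2 = True NOR True = False
N16 = NOT N7 = NOT True = False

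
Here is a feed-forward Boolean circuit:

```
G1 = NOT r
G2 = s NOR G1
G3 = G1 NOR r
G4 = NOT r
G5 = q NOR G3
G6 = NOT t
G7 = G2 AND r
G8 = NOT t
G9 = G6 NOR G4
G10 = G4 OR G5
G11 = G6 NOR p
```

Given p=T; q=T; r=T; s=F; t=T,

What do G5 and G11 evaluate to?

G5 = F  G11 = F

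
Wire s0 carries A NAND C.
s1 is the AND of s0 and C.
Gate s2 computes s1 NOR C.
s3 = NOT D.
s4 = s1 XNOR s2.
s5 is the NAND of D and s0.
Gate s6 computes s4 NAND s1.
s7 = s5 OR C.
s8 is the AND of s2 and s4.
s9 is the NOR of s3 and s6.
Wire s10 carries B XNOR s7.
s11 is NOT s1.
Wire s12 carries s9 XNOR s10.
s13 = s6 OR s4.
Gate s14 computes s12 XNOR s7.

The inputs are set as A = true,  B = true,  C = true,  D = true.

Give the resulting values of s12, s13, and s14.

s0 = A NAND C = true NAND true = false
s1 = s0 AND C = false AND true = false
s2 = s1 NOR C = false NOR true = false
s3 = NOT D = NOT true = false
s4 = s1 XNOR s2 = false XNOR false = true
s5 = D NAND s0 = true NAND false = true
s6 = s4 NAND s1 = true NAND false = true
s7 = s5 OR C = true OR true = true
s9 = s3 NOR s6 = false NOR true = false
s10 = B XNOR s7 = true XNOR true = true
s12 = s9 XNOR s10 = false XNOR true = false
s13 = s6 OR s4 = true OR true = true
s14 = s12 XNOR s7 = false XNOR true = false

s12 = false, s13 = true, s14 = false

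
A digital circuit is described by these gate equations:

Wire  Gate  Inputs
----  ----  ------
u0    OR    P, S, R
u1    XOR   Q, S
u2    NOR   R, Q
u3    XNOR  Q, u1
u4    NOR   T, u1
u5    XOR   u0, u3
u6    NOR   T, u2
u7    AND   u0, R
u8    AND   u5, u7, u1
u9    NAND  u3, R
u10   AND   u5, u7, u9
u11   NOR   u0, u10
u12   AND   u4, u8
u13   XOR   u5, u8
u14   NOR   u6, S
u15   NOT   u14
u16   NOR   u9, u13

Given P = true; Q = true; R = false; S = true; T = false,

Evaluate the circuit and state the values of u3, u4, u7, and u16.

u0 = P OR S OR R = true OR true OR false = true
u1 = Q XOR S = true XOR true = false
u3 = Q XNOR u1 = true XNOR false = false
u4 = T NOR u1 = false NOR false = true
u5 = u0 XOR u3 = true XOR false = true
u7 = u0 AND R = true AND false = false
u8 = u5 AND u7 AND u1 = true AND false AND false = false
u9 = u3 NAND R = false NAND false = true
u13 = u5 XOR u8 = true XOR false = true
u16 = u9 NOR u13 = true NOR true = false

u3 = false; u4 = true; u7 = false; u16 = false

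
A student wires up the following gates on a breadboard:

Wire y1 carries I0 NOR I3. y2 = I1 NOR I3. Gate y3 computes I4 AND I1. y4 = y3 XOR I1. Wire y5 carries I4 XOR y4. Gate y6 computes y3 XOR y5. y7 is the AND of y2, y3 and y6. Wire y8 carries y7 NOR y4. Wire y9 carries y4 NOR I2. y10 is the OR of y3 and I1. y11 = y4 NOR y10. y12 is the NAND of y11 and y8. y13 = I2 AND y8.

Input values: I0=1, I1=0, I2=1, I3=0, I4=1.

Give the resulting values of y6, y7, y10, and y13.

y2 = I1 NOR I3 = 0 NOR 0 = 1
y3 = I4 AND I1 = 1 AND 0 = 0
y4 = y3 XOR I1 = 0 XOR 0 = 0
y5 = I4 XOR y4 = 1 XOR 0 = 1
y6 = y3 XOR y5 = 0 XOR 1 = 1
y7 = y2 AND y3 AND y6 = 1 AND 0 AND 1 = 0
y8 = y7 NOR y4 = 0 NOR 0 = 1
y10 = y3 OR I1 = 0 OR 0 = 0
y13 = I2 AND y8 = 1 AND 1 = 1

y6 = 1; y7 = 0; y10 = 0; y13 = 1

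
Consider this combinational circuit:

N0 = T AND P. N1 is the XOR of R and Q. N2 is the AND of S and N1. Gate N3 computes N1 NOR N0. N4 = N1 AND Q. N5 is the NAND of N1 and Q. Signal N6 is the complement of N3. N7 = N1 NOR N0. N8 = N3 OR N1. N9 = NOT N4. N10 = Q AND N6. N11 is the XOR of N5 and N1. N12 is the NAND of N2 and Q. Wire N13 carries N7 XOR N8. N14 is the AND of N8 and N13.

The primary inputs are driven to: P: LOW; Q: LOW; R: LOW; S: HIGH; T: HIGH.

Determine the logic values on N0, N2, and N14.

N0 = LOW; N2 = LOW; N14 = LOW

N0 = T AND P = HIGH AND LOW = LOW
N1 = R XOR Q = LOW XOR LOW = LOW
N2 = S AND N1 = HIGH AND LOW = LOW
N3 = N1 NOR N0 = LOW NOR LOW = HIGH
N7 = N1 NOR N0 = LOW NOR LOW = HIGH
N8 = N3 OR N1 = HIGH OR LOW = HIGH
N13 = N7 XOR N8 = HIGH XOR HIGH = LOW
N14 = N8 AND N13 = HIGH AND LOW = LOW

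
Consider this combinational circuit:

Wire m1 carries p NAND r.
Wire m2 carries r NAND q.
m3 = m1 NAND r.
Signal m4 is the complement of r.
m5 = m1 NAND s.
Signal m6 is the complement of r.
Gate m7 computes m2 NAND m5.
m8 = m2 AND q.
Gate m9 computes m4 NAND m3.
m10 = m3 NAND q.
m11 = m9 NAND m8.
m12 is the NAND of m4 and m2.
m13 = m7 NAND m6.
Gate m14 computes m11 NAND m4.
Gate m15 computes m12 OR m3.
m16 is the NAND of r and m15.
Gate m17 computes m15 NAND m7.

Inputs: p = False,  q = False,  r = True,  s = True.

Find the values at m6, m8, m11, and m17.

m1 = p NAND r = False NAND True = True
m2 = r NAND q = True NAND False = True
m3 = m1 NAND r = True NAND True = False
m4 = NOT r = NOT True = False
m5 = m1 NAND s = True NAND True = False
m6 = NOT r = NOT True = False
m7 = m2 NAND m5 = True NAND False = True
m8 = m2 AND q = True AND False = False
m9 = m4 NAND m3 = False NAND False = True
m11 = m9 NAND m8 = True NAND False = True
m12 = m4 NAND m2 = False NAND True = True
m15 = m12 OR m3 = True OR False = True
m17 = m15 NAND m7 = True NAND True = False

m6 = False; m8 = False; m11 = True; m17 = False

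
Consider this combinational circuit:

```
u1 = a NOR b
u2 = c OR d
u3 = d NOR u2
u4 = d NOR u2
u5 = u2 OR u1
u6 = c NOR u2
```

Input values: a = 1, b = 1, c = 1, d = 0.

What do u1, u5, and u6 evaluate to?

u1 = 0; u5 = 1; u6 = 0

u1 = a NOR b = 1 NOR 1 = 0
u2 = c OR d = 1 OR 0 = 1
u5 = u2 OR u1 = 1 OR 0 = 1
u6 = c NOR u2 = 1 NOR 1 = 0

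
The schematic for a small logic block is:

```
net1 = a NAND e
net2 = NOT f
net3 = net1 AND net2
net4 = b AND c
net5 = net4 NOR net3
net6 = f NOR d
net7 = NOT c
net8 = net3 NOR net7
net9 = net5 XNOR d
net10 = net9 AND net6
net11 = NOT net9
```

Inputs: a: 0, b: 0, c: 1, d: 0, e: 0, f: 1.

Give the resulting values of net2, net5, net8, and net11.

net2 = 0, net5 = 1, net8 = 1, net11 = 1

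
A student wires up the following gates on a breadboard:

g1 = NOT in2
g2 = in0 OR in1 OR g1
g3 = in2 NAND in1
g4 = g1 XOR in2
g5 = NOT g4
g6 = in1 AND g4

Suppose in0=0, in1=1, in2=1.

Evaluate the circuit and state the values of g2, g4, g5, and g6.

g2 = 1; g4 = 1; g5 = 0; g6 = 1

g1 = NOT in2 = NOT 1 = 0
g2 = in0 OR in1 OR g1 = 0 OR 1 OR 0 = 1
g4 = g1 XOR in2 = 0 XOR 1 = 1
g5 = NOT g4 = NOT 1 = 0
g6 = in1 AND g4 = 1 AND 1 = 1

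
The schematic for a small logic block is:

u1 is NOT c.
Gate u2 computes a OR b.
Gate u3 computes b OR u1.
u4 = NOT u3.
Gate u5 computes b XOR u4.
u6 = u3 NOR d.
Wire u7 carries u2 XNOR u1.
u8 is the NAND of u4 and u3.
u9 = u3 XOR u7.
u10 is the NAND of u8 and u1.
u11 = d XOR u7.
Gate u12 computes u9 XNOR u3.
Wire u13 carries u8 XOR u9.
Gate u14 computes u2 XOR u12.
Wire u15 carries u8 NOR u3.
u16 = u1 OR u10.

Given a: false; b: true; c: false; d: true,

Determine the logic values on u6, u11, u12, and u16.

u6 = false, u11 = false, u12 = false, u16 = true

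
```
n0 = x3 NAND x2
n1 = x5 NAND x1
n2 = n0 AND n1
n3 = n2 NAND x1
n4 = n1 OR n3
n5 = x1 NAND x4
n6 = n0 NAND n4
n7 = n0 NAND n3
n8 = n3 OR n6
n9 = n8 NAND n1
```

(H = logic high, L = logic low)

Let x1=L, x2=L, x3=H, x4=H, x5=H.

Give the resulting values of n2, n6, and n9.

n0 = x3 NAND x2 = H NAND L = H
n1 = x5 NAND x1 = H NAND L = H
n2 = n0 AND n1 = H AND H = H
n3 = n2 NAND x1 = H NAND L = H
n4 = n1 OR n3 = H OR H = H
n6 = n0 NAND n4 = H NAND H = L
n8 = n3 OR n6 = H OR L = H
n9 = n8 NAND n1 = H NAND H = L

n2 = H, n6 = L, n9 = L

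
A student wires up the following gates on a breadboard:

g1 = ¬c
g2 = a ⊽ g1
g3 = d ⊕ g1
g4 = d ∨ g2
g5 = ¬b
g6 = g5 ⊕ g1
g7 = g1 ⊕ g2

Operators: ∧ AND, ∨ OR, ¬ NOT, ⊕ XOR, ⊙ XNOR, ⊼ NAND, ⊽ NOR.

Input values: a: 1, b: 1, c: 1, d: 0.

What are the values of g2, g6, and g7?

g2 = 0  g6 = 0  g7 = 0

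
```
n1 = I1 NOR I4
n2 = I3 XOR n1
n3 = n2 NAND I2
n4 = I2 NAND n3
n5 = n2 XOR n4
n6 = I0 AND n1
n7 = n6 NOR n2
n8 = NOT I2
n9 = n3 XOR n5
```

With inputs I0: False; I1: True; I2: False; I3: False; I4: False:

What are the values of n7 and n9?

n7 = True  n9 = False

n1 = I1 NOR I4 = True NOR False = False
n2 = I3 XOR n1 = False XOR False = False
n3 = n2 NAND I2 = False NAND False = True
n4 = I2 NAND n3 = False NAND True = True
n5 = n2 XOR n4 = False XOR True = True
n6 = I0 AND n1 = False AND False = False
n7 = n6 NOR n2 = False NOR False = True
n9 = n3 XOR n5 = True XOR True = False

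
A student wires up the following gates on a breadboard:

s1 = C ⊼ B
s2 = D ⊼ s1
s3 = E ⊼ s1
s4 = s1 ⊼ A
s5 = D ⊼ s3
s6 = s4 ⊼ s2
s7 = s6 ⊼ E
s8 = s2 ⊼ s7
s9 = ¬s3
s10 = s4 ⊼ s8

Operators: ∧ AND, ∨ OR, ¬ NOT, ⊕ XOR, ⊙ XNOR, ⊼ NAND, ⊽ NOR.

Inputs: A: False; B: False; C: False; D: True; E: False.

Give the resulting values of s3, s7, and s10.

s3 = True; s7 = True; s10 = False

s1 = C NAND B = False NAND False = True
s2 = D NAND s1 = True NAND True = False
s3 = E NAND s1 = False NAND True = True
s4 = s1 NAND A = True NAND False = True
s6 = s4 NAND s2 = True NAND False = True
s7 = s6 NAND E = True NAND False = True
s8 = s2 NAND s7 = False NAND True = True
s10 = s4 NAND s8 = True NAND True = False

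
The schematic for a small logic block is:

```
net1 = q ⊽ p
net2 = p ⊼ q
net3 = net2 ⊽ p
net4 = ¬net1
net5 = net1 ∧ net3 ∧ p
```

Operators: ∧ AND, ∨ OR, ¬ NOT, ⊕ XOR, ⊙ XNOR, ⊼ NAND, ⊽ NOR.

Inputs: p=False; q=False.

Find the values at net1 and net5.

net1 = True, net5 = False

net1 = q NOR p = False NOR False = True
net2 = p NAND q = False NAND False = True
net3 = net2 NOR p = True NOR False = False
net5 = net1 AND net3 AND p = True AND False AND False = False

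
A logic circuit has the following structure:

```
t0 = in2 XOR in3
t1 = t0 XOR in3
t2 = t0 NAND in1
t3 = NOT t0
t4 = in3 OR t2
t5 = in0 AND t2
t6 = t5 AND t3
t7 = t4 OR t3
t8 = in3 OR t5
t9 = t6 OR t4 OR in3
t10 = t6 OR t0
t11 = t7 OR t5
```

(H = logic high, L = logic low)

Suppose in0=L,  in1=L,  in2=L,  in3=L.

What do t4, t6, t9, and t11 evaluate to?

t0 = in2 XOR in3 = L XOR L = L
t2 = t0 NAND in1 = L NAND L = H
t3 = NOT t0 = NOT L = H
t4 = in3 OR t2 = L OR H = H
t5 = in0 AND t2 = L AND H = L
t6 = t5 AND t3 = L AND H = L
t7 = t4 OR t3 = H OR H = H
t9 = t6 OR t4 OR in3 = L OR H OR L = H
t11 = t7 OR t5 = H OR L = H

t4 = H, t6 = L, t9 = H, t11 = H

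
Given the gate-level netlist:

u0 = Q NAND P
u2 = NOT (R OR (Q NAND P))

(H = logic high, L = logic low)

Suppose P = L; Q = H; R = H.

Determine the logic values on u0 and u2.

u0 = H NAND L = H
u2 = NOT (H OR (H NAND L)) = L

u0 = H, u2 = L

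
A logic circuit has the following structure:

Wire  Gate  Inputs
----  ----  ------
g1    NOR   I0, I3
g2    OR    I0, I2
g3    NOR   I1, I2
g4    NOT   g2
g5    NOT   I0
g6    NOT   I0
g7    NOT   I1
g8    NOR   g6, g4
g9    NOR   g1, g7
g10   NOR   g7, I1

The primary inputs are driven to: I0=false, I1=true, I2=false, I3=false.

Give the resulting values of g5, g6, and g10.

g5 = NOT I0 = NOT false = true
g6 = NOT I0 = NOT false = true
g7 = NOT I1 = NOT true = false
g10 = g7 NOR I1 = false NOR true = false

g5 = true, g6 = true, g10 = false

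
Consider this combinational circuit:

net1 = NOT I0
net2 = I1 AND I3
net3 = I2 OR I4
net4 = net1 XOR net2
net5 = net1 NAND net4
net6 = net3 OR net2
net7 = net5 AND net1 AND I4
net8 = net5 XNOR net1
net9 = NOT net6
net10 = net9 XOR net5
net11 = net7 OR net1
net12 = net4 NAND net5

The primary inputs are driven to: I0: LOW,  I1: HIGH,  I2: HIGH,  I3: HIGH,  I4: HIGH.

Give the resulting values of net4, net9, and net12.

net1 = NOT I0 = NOT LOW = HIGH
net2 = I1 AND I3 = HIGH AND HIGH = HIGH
net3 = I2 OR I4 = HIGH OR HIGH = HIGH
net4 = net1 XOR net2 = HIGH XOR HIGH = LOW
net5 = net1 NAND net4 = HIGH NAND LOW = HIGH
net6 = net3 OR net2 = HIGH OR HIGH = HIGH
net9 = NOT net6 = NOT HIGH = LOW
net12 = net4 NAND net5 = LOW NAND HIGH = HIGH

net4 = LOW, net9 = LOW, net12 = HIGH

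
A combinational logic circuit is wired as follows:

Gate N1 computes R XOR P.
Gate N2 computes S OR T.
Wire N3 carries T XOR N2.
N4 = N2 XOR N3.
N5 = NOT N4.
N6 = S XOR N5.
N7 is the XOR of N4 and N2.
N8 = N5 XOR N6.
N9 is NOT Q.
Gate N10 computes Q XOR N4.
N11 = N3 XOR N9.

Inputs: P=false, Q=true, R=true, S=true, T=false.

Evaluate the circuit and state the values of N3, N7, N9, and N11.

N2 = S OR T = true OR false = true
N3 = T XOR N2 = false XOR true = true
N4 = N2 XOR N3 = true XOR true = false
N7 = N4 XOR N2 = false XOR true = true
N9 = NOT Q = NOT true = false
N11 = N3 XOR N9 = true XOR false = true

N3 = true, N7 = true, N9 = false, N11 = true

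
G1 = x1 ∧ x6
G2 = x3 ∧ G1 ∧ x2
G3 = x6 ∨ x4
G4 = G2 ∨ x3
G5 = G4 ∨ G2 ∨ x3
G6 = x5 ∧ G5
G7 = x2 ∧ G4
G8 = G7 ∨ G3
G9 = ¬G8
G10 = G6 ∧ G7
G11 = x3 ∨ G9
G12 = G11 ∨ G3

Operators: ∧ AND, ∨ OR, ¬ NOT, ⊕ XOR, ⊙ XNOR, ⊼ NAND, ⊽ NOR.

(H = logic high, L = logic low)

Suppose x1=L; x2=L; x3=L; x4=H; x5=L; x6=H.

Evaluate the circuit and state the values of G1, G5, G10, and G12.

G1 = L, G5 = L, G10 = L, G12 = H

G1 = x1 AND x6 = L AND H = L
G2 = x3 AND G1 AND x2 = L AND L AND L = L
G3 = x6 OR x4 = H OR H = H
G4 = G2 OR x3 = L OR L = L
G5 = G4 OR G2 OR x3 = L OR L OR L = L
G6 = x5 AND G5 = L AND L = L
G7 = x2 AND G4 = L AND L = L
G8 = G7 OR G3 = L OR H = H
G9 = NOT G8 = NOT H = L
G10 = G6 AND G7 = L AND L = L
G11 = x3 OR G9 = L OR L = L
G12 = G11 OR G3 = L OR H = H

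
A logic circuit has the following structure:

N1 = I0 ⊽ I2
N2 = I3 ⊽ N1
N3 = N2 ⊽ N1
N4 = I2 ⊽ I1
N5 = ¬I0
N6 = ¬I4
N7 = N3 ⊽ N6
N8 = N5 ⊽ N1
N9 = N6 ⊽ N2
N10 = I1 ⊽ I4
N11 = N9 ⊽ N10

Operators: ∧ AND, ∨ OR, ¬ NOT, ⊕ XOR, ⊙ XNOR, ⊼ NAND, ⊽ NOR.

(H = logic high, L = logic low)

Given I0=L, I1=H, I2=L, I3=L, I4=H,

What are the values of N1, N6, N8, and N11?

N1 = H, N6 = L, N8 = L, N11 = L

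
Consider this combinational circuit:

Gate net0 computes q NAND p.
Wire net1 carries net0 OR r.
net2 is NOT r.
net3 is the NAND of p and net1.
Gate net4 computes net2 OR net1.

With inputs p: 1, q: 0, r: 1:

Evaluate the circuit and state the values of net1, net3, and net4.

net1 = 1; net3 = 0; net4 = 1

net0 = q NAND p = 0 NAND 1 = 1
net1 = net0 OR r = 1 OR 1 = 1
net2 = NOT r = NOT 1 = 0
net3 = p NAND net1 = 1 NAND 1 = 0
net4 = net2 OR net1 = 0 OR 1 = 1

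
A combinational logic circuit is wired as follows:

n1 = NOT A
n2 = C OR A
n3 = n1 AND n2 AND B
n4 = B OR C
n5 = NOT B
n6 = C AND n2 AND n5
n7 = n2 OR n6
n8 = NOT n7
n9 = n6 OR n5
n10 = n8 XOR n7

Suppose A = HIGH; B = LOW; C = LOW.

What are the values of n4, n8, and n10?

n4 = LOW; n8 = LOW; n10 = HIGH

n2 = C OR A = LOW OR HIGH = HIGH
n4 = B OR C = LOW OR LOW = LOW
n5 = NOT B = NOT LOW = HIGH
n6 = C AND n2 AND n5 = LOW AND HIGH AND HIGH = LOW
n7 = n2 OR n6 = HIGH OR LOW = HIGH
n8 = NOT n7 = NOT HIGH = LOW
n10 = n8 XOR n7 = LOW XOR HIGH = HIGH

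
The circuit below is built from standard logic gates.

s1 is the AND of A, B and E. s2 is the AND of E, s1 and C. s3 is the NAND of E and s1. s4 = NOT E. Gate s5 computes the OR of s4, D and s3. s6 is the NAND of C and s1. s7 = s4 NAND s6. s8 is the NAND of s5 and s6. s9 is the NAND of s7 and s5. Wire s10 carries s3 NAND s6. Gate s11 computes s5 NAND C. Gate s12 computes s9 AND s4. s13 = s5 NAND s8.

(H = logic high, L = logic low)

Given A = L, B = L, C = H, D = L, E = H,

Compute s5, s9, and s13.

s1 = A AND B AND E = L AND L AND H = L
s3 = E NAND s1 = H NAND L = H
s4 = NOT E = NOT H = L
s5 = s4 OR D OR s3 = L OR L OR H = H
s6 = C NAND s1 = H NAND L = H
s7 = s4 NAND s6 = L NAND H = H
s8 = s5 NAND s6 = H NAND H = L
s9 = s7 NAND s5 = H NAND H = L
s13 = s5 NAND s8 = H NAND L = H

s5 = H, s9 = L, s13 = H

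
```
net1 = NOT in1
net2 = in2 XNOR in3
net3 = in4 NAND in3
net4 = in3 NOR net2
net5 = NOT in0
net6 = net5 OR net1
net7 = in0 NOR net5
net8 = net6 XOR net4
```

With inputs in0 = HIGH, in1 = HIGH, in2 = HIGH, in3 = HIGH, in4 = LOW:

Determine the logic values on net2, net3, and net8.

net1 = NOT in1 = NOT HIGH = LOW
net2 = in2 XNOR in3 = HIGH XNOR HIGH = HIGH
net3 = in4 NAND in3 = LOW NAND HIGH = HIGH
net4 = in3 NOR net2 = HIGH NOR HIGH = LOW
net5 = NOT in0 = NOT HIGH = LOW
net6 = net5 OR net1 = LOW OR LOW = LOW
net8 = net6 XOR net4 = LOW XOR LOW = LOW

net2 = HIGH  net3 = HIGH  net8 = LOW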